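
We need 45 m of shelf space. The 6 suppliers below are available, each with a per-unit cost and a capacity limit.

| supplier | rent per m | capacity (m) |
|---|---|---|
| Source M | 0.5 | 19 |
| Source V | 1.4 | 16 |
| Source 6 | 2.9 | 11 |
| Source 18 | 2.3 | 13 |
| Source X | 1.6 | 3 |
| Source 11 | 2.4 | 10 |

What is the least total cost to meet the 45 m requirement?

52.8

Use suppliers in increasing cost order.
Source M at 0.5: take all 19 m ; 26 still needed.
Source V (1.4): use full 16 ; 10 m to go.
Source X (1.6): use full 3 ; 7 m to go.
Source 18 (2.3): take the remaining 7 ; done.
Source 11, Source 6: unused.
Cost = 19×0.5 + 16×1.4 + 3×1.6 + 7×2.3 = 52.8.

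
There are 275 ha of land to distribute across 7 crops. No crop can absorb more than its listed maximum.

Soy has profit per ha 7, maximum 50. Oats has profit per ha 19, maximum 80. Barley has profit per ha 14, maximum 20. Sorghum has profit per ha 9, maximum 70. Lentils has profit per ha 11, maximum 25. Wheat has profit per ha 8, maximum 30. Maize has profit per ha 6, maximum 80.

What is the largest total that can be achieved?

3295

Rank by profit per ha: Oats 19 > Barley 14 > Lentils 11 > Sorghum 9 > Wheat 8 > Soy 7 > Maize 6.
Oats takes 80 to reach its cap of 80 → 195 left.
Barley takes 20 to reach its cap of 20 → 175 left.
Lentils takes 25 to reach its cap of 25 → 150 left.
Sorghum: +70 to 70 (cap) → 80 left.
Wheat: +30 to 30 (cap) → 50 left.
Give Soy 50 to hit its cap of 50 → 0 left.
Total = 7×50 + 19×80 + 14×20 + 9×70 + 11×25 + 8×30 = 3295.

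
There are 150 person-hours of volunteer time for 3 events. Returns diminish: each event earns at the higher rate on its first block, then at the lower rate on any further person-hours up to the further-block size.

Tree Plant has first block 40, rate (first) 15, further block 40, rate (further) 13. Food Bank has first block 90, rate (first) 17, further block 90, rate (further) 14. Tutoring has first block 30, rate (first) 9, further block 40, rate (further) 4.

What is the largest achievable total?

2410

Order all 6 blocks by rate: Food Bank/tier1 17 > Tree Plant/tier1 15 > Food Bank/tier2 14 > Tree Plant/tier2 13 > Tutoring/tier1 9 > Tutoring/tier2 4.
Fill Food Bank tier1 block (90 at 17) → 60 left.
Tree Plant tier1 at 15: fill all 40 → 20 left.
20 remain; put them into Food Bank tier2 at 14.
Total = 17×90 + 15×40 + 14×20 = 2410.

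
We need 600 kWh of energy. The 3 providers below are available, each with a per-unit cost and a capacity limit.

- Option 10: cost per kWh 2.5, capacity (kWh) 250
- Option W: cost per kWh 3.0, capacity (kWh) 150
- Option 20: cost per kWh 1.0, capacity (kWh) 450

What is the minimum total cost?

825

Fill from the cheapest provider first.
Option 20 (1.0): use full 450 ; 150 kWh to go.
Option 10 (2.5): take the remaining 150 ; done.
Option W: unused.
Cost = 450×1.0 + 150×2.5 = 825.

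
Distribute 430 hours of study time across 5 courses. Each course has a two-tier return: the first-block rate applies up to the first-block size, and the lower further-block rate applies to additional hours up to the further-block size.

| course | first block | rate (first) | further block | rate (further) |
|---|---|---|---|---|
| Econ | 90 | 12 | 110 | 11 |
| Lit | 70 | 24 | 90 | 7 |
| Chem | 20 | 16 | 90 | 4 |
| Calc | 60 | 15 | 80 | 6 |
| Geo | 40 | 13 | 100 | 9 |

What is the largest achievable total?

6070

Rank every tier by rate: Lit/tier1 24 > Chem/tier1 16 > Calc/tier1 15 > Geo/tier1 13 > Econ/tier1 12 > Econ/tier2 11 > Geo/tier2 9 > Lit/tier2 7 > Calc/tier2 6 > Chem/tier2 4.
Fill Lit tier1 block (70 at 24) — 360 left.
Chem tier1 at 16: fill all 20 — 340 left.
Fill Calc tier1 block (60 at 15) — 280 left.
Geo tier1 at 13: fill all 40 — 240 left.
Econ tier1 at 12: fill all 90 — 150 left.
Econ/tier2 (11): +110 — 40 left.
Geo tier2 at 9: only 40 left, fill 40.
Total = 24×70 + 16×20 + 15×60 + 13×40 + 12×90 + 11×110 + 9×40 = 6070.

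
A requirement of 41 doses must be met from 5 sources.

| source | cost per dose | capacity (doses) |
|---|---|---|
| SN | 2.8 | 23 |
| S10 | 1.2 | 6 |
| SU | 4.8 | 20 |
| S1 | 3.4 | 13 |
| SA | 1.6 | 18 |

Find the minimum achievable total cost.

83.6

Use sources in increasing cost order.
S10 (1.2): use full 6 → 35 doses to go.
SA (1.6): use full 18 → 17 doses to go.
SN at 2.8: take 17 of its 23 → requirement met.
S1, SU: unused.
Cost = 6×1.2 + 18×1.6 + 17×2.8 = 83.6.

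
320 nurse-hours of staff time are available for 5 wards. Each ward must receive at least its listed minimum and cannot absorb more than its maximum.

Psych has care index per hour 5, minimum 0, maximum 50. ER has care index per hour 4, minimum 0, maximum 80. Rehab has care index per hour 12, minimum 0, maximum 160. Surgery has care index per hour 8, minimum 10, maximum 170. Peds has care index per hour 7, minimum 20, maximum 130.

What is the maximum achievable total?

3180

Meeting every minimum uses 0+0+0+10+20 = 30 nurse-hours, leaving 290.
Highest care index per hour first: Rehab 12 > Surgery 8 > Peds 7 > Psych 5 > ER 4.
Rehab takes 160 more to reach its cap of 160 — 130 left.
Surgery has room for 160 more but only 130 remain, so it gets 140.
Total = 12×160 + 8×140 + 7×20 = 3180.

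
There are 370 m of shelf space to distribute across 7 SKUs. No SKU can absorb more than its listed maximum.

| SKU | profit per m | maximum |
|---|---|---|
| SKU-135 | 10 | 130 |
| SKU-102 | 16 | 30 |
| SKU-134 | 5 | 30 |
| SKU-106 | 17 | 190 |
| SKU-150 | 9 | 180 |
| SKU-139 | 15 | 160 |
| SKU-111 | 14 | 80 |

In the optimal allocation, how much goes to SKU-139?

Highest profit per m first: SKU-106 17 > SKU-102 16 > SKU-139 15 > SKU-111 14 > SKU-135 10 > SKU-150 9 > SKU-134 5.
Give SKU-106 190 to hit its cap of 190 → 180 left.
Give SKU-102 30 to hit its cap of 30 → 150 left.
Only 150 left; SKU-139 takes them to reach 150.

150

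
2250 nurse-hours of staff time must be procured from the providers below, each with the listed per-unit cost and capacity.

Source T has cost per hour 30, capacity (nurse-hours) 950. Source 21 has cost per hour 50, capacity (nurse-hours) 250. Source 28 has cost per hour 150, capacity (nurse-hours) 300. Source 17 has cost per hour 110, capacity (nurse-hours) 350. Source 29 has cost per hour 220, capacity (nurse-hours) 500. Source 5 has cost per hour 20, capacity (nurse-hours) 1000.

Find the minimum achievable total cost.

Cheapest first:
Source 5 at 20: take all 1000 nurse-hours → 1250 still needed.
Source T at 30: take all 950 nurse-hours → 300 still needed.
Source 21 at 50: take all 250 nurse-hours → 50 still needed.
Take 50 from Source 17 at 110 to finish.
Source 28, Source 29: unused.
Cost = 1000×20 + 950×30 + 250×50 + 50×110 = 66500.

66500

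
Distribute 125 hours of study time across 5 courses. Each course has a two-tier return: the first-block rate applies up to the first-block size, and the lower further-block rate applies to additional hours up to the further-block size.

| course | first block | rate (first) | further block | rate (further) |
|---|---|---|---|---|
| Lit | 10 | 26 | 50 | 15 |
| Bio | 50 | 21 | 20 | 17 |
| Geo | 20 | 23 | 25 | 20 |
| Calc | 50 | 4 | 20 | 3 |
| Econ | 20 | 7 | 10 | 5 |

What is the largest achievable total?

Treat each block as its own option and order by rate: Lit/T1 26 > Geo/T1 23 > Bio/T1 21 > Geo/T2 20 > Bio/T2 17 > Lit/T2 15 > Econ/T1 7 > Econ/T2 5 > Calc/T1 4 > Calc/T2 3.
Lit/T1 (26): +10 — 115 left.
Fill Geo T1 block (20 at 23) — 95 left.
Fill Bio T1 block (50 at 21) — 45 left.
Geo T2 at 20: fill all 25 — 20 left.
Fill Bio T2 block (20 at 17) — 0 left.
Total = 26×10 + 23×20 + 21×50 + 20×25 + 17×20 = 2610.

2610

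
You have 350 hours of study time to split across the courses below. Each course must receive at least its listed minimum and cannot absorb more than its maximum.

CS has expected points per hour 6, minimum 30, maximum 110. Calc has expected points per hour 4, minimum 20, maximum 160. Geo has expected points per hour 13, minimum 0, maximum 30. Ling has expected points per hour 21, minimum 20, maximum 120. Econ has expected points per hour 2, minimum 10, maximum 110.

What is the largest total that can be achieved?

Meeting every minimum uses 30+20+0+20+10 = 80 hours, leaving 270.
Highest expected points per hour first: Ling 21 > Geo 13 > CS 6 > Calc 4 > Econ 2.
Ling: +100 to 120 (cap) ; 170 left.
Give Geo 30 more to hit its cap of 30 ; 140 left.
Give CS 80 more to hit its cap of 110 ; 60 left.
Calc has room for 140 more but only 60 remain, so it gets 80.
Total = 6×110 + 4×80 + 13×30 + 21×120 + 2×10 = 3910.

3910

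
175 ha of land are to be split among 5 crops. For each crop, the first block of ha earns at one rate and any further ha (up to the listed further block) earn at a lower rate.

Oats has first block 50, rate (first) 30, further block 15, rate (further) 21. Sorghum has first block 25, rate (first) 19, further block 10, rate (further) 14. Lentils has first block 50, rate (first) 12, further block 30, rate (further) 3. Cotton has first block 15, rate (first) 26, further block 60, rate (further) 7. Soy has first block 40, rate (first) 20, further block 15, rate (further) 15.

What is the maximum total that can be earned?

Treat each block as its own option and order by rate: Oats/first 30 > Cotton/first 26 > Oats/second 21 > Soy/first 20 > Sorghum/first 19 > Soy/second 15 > Sorghum/second 14 > Lentils/first 12 > Cotton/second 7 > Lentils/second 3.
Oats/first (30): +50 — 125 left.
Cotton first at 26: fill all 15 — 110 left.
Oats/second (21): +15 — 95 left.
Soy/first (20): +40 — 55 left.
Sorghum/first (19): +25 — 30 left.
Soy second at 15: fill all 15 — 15 left.
Sorghum second at 14: fill all 10 — 5 left.
Lentils/first: +5 of 50 at 12; pool empty.
Total = 30×50 + 26×15 + 21×15 + 20×40 + 19×25 + 15×15 + 14×10 + 12×5 = 3905.

3905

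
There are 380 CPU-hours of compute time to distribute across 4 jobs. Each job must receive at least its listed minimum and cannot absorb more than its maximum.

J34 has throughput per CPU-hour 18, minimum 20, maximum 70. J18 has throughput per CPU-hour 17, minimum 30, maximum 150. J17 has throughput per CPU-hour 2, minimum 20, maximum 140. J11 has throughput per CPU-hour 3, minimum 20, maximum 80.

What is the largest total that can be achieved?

Meeting every minimum uses 20+30+20+20 = 90 CPU-hours, leaving 290.
Order the jobs by throughput per CPU-hour: J34 18 > J18 17 > J11 3 > J17 2.
Give J34 50 more to hit its cap of 70 — 240 left.
Give J18 120 more to hit its cap of 150 — 120 left.
Give J11 60 more to hit its cap of 80 — 60 left.
J17: +60 (room for 120) → 80. Pool exhausted.
Total = 18×70 + 17×150 + 2×80 + 3×80 = 4210.

4210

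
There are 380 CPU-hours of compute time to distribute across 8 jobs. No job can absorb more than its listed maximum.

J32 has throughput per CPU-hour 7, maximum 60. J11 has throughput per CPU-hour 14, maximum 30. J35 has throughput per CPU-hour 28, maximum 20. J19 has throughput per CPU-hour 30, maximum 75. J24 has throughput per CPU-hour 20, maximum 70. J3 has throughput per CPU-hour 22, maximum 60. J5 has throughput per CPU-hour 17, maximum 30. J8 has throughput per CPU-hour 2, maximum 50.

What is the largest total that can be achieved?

6950

Order the jobs by throughput per CPU-hour: J19 30 > J35 28 > J3 22 > J24 20 > J5 17 > J11 14 > J32 7 > J8 2.
J19: +75 to 75 (cap) → 305 left.
J35: +20 to 20 (cap) → 285 left.
J3: +60 to 60 (cap) → 225 left.
J24: +70 to 70 (cap) → 155 left.
J5: +30 to 30 (cap) → 125 left.
J11 takes 30 to reach its cap of 30 → 95 left.
J32: +60 to 60 (cap) → 35 left.
J8 has room for 50 but only 35 remain, so it gets 35.
Total = 7×60 + 14×30 + 28×20 + 30×75 + 20×70 + 22×60 + 17×30 + 2×35 = 6950.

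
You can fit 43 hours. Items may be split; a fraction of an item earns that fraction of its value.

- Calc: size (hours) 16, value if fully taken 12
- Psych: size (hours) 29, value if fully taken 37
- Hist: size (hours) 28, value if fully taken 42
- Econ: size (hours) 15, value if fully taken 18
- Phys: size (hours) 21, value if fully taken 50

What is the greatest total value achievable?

Rank by value-to-size ratio: Phys 50/21≈2.38, Hist 42/28≈1.5, Psych 37/29≈1.28, Econ 18/15≈1.2, Calc 12/16≈0.75.
Take all of Phys (21 hours, value 50) ; 22 hours left.
Fill the last 22 hours with part of Hist: 22/28 of it earns 33.
Total value = 83.

83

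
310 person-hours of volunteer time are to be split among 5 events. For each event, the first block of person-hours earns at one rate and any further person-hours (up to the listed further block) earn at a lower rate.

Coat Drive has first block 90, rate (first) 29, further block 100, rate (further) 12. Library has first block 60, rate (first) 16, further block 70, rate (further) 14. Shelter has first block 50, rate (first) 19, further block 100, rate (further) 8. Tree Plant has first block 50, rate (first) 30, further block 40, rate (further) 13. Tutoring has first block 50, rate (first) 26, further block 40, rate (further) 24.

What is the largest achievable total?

7800

Rank every tier by rate: Tree Plant/first 30 > Coat Drive/first 29 > Tutoring/first 26 > Tutoring/second 24 > Shelter/first 19 > Library/first 16 > Library/second 14 > Tree Plant/second 13 > Coat Drive/second 12 > Shelter/second 8.
Fill Tree Plant first block (50 at 30) — 260 left.
Coat Drive first at 29: fill all 90 — 170 left.
Fill Tutoring first block (50 at 26) — 120 left.
Tutoring second at 24: fill all 40 — 80 left.
Shelter/first (19): +50 — 30 left.
30 remain; put them into Library first at 16.
Total = 30×50 + 29×90 + 26×50 + 24×40 + 19×50 + 16×30 = 7800.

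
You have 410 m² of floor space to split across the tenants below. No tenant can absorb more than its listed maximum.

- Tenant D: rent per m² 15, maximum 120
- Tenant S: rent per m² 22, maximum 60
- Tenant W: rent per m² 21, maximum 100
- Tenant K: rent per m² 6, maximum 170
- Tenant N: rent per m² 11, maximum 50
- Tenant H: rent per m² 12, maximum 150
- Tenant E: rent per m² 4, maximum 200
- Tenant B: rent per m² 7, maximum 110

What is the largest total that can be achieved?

Rank by rent per m²: Tenant S 22 > Tenant W 21 > Tenant D 15 > Tenant H 12 > Tenant N 11 > Tenant B 7 > Tenant K 6 > Tenant E 4.
Tenant S takes 60 to reach its cap of 60 → 350 left.
Tenant W takes 100 to reach its cap of 100 → 250 left.
Tenant D: +120 to 120 (cap) → 130 left.
Only 130 left; Tenant H takes them to reach 130.
Total = 15×120 + 22×60 + 21×100 + 12×130 = 6780.

6780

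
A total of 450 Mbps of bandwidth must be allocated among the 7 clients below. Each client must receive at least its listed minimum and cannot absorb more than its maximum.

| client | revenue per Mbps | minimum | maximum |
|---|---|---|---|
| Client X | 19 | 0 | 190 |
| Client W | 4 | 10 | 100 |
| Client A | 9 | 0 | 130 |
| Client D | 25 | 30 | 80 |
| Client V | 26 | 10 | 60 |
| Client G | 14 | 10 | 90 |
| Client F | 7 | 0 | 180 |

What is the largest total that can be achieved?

8650

Meeting every minimum uses 0+10+0+30+10+10+0 = 60 Mbps, leaving 390.
Highest revenue per Mbps first: Client V 26 > Client D 25 > Client X 19 > Client G 14 > Client A 9 > Client F 7 > Client W 4.
Give Client V 50 more to hit its cap of 60 → 340 left.
Give Client D 50 more to hit its cap of 80 → 290 left.
Client X: +190 to 190 (cap) → 100 left.
Give Client G 80 more to hit its cap of 90 → 20 left.
Only 20 left; Client A takes them to reach 20.
Total = 19×190 + 4×10 + 9×20 + 25×80 + 26×60 + 14×90 = 8650.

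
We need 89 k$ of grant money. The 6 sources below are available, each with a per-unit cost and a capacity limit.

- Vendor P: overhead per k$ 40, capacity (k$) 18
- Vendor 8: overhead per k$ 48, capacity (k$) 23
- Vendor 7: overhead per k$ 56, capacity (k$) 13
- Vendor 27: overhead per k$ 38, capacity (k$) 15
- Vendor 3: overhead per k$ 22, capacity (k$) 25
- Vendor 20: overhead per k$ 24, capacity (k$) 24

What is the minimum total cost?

Cheapest first:
Vendor 3 at 22: take all 25 k$ ; 64 still needed.
Take 24 from Vendor 20 at 24 ; need 40 more.
Vendor 27 (38): use full 15 ; 25 k$ to go.
Take 18 from Vendor P at 40 ; need 7 more.
Take 7 from Vendor 8 at 48 to finish.
Vendor 7: unused.
Cost = 25×22 + 24×24 + 15×38 + 18×40 + 7×48 = 2752.

2752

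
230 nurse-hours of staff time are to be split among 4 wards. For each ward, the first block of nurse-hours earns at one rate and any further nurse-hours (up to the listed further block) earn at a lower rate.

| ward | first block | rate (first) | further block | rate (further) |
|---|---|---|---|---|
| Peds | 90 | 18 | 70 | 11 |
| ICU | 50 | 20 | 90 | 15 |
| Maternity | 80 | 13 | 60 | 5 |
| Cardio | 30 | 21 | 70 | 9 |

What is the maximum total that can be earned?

Rank every tier by rate: Cardio/tier1 21 > ICU/tier1 20 > Peds/tier1 18 > ICU/tier2 15 > Maternity/tier1 13 > Peds/tier2 11 > Cardio/tier2 9 > Maternity/tier2 5.
Cardio/tier1 (21): +30 → 200 left.
ICU tier1 at 20: fill all 50 → 150 left.
Peds tier1 at 18: fill all 90 → 60 left.
ICU/tier2: +60 of 90 at 15; pool empty.
Total = 21×30 + 20×50 + 18×90 + 15×60 = 4150.

4150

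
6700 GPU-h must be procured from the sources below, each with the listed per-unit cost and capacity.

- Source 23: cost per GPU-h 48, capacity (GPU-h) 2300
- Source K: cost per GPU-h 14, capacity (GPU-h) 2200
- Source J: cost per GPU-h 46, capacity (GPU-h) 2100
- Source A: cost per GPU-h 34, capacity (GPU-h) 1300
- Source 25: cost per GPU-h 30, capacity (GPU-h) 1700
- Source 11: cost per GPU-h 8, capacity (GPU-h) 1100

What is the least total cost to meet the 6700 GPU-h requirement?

153200

Fill from the cheapest source first.
Source 11 at 8: take all 1100 GPU-h → 5600 still needed.
Source K at 14: take all 2200 GPU-h → 3400 still needed.
Take 1700 from Source 25 at 30 → need 1700 more.
Source A at 34: take all 1300 GPU-h → 400 still needed.
Source J (46): take the remaining 400 → done.
Source 23: unused.
Cost = 1100×8 + 2200×14 + 1700×30 + 1300×34 + 400×46 = 153200.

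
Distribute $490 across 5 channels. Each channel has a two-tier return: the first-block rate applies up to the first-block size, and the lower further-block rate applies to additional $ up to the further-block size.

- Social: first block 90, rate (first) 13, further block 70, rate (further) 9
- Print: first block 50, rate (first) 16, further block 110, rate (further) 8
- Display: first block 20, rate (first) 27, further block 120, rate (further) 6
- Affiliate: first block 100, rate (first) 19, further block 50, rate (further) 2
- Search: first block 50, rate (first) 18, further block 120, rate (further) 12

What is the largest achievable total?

7290

Rank every tier by rate: Display/T1 27 > Affiliate/T1 19 > Search/T1 18 > Print/T1 16 > Social/T1 13 > Search/T2 12 > Social/T2 9 > Print/T2 8 > Display/T2 6 > Affiliate/T2 2.
Display T1 at 27: fill all 20 → 470 left.
Fill Affiliate T1 block (100 at 19) → 370 left.
Search/T1 (18): +50 → 320 left.
Print T1 at 16: fill all 50 → 270 left.
Social/T1 (13): +90 → 180 left.
Search T2 at 12: fill all 120 → 60 left.
60 remain; put them into Social T2 at 9.
Total = 27×20 + 19×100 + 18×50 + 16×50 + 13×90 + 12×120 + 9×60 = 7290.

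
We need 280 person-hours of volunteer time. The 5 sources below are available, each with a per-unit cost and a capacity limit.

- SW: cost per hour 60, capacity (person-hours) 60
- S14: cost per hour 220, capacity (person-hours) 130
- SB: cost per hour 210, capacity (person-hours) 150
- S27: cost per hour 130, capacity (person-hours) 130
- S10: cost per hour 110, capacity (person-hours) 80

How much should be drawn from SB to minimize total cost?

10

Use sources in increasing cost order.
SW (60): use full 60 → 220 person-hours to go.
S10 (110): use full 80 → 140 person-hours to go.
Take 130 from S27 at 130 → need 10 more.
SB at 210: take 10 of its 150 → requirement met.
S14: unused.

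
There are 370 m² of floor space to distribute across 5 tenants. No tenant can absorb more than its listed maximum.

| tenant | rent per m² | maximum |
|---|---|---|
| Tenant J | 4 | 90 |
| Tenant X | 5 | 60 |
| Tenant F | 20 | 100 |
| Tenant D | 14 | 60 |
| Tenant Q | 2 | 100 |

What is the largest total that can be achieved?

Highest rent per m² first: Tenant F 20 > Tenant D 14 > Tenant X 5 > Tenant J 4 > Tenant Q 2.
Tenant F takes 100 to reach its cap of 100 ; 270 left.
Tenant D takes 60 to reach its cap of 60 ; 210 left.
Tenant X: +60 to 60 (cap) ; 150 left.
Give Tenant J 90 to hit its cap of 90 ; 60 left.
Tenant Q: +60 (room for 100) → 60. Pool exhausted.
Total = 4×90 + 5×60 + 20×100 + 14×60 + 2×60 = 3620.

3620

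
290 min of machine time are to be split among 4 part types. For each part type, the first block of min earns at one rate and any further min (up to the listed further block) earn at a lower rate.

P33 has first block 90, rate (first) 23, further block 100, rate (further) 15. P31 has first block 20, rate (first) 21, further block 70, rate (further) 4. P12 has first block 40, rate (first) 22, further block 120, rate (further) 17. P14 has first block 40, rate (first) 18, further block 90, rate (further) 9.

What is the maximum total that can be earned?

Order all 8 blocks by rate: P33/first 23 > P12/first 22 > P31/first 21 > P14/first 18 > P12/second 17 > P33/second 15 > P14/second 9 > P31/second 4.
Fill P33 first block (90 at 23) ; 200 left.
Fill P12 first block (40 at 22) ; 160 left.
P31/first (21): +20 ; 140 left.
P14/first (18): +40 ; 100 left.
P12 second at 17: only 100 left, fill 100.
Total = 23×90 + 22×40 + 21×20 + 18×40 + 17×100 = 5790.

5790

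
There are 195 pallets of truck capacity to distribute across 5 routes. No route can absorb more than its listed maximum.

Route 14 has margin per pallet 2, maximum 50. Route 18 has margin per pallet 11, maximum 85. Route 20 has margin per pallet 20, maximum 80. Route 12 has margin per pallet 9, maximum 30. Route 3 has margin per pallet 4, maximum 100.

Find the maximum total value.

Order the routes by margin per pallet: Route 20 20 > Route 18 11 > Route 12 9 > Route 3 4 > Route 14 2.
Route 20: +80 to 80 (cap) — 115 left.
Route 18: +85 to 85 (cap) — 30 left.
Give Route 12 30 to hit its cap of 30 — 0 left.
Total = 11×85 + 20×80 + 9×30 = 2805.

2805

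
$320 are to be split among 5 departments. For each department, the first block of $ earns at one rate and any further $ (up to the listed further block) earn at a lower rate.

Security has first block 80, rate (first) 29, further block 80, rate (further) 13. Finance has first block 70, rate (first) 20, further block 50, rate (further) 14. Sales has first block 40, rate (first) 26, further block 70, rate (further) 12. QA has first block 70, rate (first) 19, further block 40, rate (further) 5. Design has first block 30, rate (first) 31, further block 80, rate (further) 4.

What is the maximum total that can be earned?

Rank every tier by rate: Design/first 31 > Security/first 29 > Sales/first 26 > Finance/first 20 > QA/first 19 > Finance/second 14 > Security/second 13 > Sales/second 12 > QA/second 5 > Design/second 4.
Fill Design first block (30 at 31) — 290 left.
Security/first (29): +80 — 210 left.
Fill Sales first block (40 at 26) — 170 left.
Finance first at 20: fill all 70 — 100 left.
QA first at 19: fill all 70 — 30 left.
Finance/second: +30 of 50 at 14; pool empty.
Total = 31×30 + 29×80 + 26×40 + 20×70 + 19×70 + 14×30 = 7440.

7440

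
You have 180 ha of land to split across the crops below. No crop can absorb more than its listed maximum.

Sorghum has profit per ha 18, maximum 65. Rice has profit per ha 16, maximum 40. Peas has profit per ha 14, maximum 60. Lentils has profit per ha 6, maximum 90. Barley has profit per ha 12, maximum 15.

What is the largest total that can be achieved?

2830

Rank by profit per ha: Sorghum 18 > Rice 16 > Peas 14 > Barley 12 > Lentils 6.
Give Sorghum 65 to hit its cap of 65 ; 115 left.
Rice: +40 to 40 (cap) ; 75 left.
Peas: +60 to 60 (cap) ; 15 left.
Barley: +15 to 15 (cap) ; 0 left.
Total = 18×65 + 16×40 + 14×60 + 12×15 = 2830.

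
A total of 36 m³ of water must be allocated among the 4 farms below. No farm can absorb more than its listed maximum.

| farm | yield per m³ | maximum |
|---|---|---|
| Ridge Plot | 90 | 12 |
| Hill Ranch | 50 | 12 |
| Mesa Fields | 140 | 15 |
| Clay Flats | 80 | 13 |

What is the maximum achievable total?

Highest yield per m³ first: Mesa Fields 140 > Ridge Plot 90 > Clay Flats 80 > Hill Ranch 50.
Give Mesa Fields 15 to hit its cap of 15 — 21 left.
Ridge Plot: +12 to 12 (cap) — 9 left.
Clay Flats: +9 (room for 13) → 9. Pool exhausted.
Total = 90×12 + 140×15 + 80×9 = 3900.

3900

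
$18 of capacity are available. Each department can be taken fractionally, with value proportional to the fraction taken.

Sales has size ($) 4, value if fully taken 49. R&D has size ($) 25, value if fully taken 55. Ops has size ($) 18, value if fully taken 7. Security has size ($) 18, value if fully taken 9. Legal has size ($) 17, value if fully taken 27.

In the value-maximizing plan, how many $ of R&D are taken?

Sort by value density: Sales 49/4≈12.2, R&D 55/25≈2.2, Legal 27/17≈1.59, Security 9/18≈0.5, Ops 7/18≈0.389.
Take all of Sales (4 $, value 49) → 14 $ left.
Only 14 $ remain; take 14/25 of R&D for value 55×14/25 = 30.8.

14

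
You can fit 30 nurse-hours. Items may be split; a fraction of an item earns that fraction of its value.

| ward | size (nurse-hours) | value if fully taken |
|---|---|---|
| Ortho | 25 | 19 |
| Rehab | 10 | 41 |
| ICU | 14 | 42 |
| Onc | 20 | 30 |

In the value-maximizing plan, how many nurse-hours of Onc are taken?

Rank by value-to-size ratio: Rehab 41/10≈4.1, ICU 42/14≈3, Onc 30/20≈1.5, Ortho 19/25≈0.76.
Take all of Rehab (10 nurse-hours, value 41) ; 20 nurse-hours left.
All 14 nurse-hours of ICU fit (value 42) ; 6 remain.
Fill the last 6 nurse-hours with part of Onc: 6/20 of it earns 9.

6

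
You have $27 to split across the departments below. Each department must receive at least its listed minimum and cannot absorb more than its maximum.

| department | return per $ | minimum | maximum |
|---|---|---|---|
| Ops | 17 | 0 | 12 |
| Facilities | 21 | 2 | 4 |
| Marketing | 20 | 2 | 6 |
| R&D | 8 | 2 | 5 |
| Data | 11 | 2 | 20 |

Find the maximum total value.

Meeting every minimum uses 0+2+2+2+2 = 8 $, leaving 19.
Order the departments by return per $: Facilities 21 > Marketing 20 > Ops 17 > Data 11 > R&D 8.
Facilities takes 2 more to reach its cap of 4 — 17 left.
Give Marketing 4 more to hit its cap of 6 — 13 left.
Give Ops 12 more to hit its cap of 12 — 1 left.
Data: +1 (room for 18) → 3. Pool exhausted.
Total = 17×12 + 21×4 + 20×6 + 8×2 + 11×3 = 457.

457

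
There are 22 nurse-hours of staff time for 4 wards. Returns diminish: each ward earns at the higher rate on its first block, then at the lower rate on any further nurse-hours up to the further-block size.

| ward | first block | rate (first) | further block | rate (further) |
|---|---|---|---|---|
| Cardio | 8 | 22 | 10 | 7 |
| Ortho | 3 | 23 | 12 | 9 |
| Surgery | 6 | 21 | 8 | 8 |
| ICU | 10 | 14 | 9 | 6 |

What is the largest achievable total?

Treat each block as its own option and order by rate: Ortho/tier1 23 > Cardio/tier1 22 > Surgery/tier1 21 > ICU/tier1 14 > Ortho/tier2 9 > Surgery/tier2 8 > Cardio/tier2 7 > ICU/tier2 6.
Fill Ortho tier1 block (3 at 23) ; 19 left.
Cardio tier1 at 22: fill all 8 ; 11 left.
Fill Surgery tier1 block (6 at 21) ; 5 left.
ICU tier1 at 14: only 5 left, fill 5.
Total = 23×3 + 22×8 + 21×6 + 14×5 = 441.

441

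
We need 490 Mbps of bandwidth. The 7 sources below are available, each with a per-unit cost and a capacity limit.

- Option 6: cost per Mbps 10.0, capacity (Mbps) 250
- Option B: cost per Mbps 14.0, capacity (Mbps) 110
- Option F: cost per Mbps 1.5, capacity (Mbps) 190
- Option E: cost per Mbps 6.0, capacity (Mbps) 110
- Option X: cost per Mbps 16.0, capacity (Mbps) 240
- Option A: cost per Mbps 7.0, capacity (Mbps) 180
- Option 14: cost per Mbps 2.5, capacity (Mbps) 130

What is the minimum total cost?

Cheapest first:
Option F (1.5): use full 190 → 300 Mbps to go.
Take 130 from Option 14 at 2.5 → need 170 more.
Option E at 6.0: take all 110 Mbps → 60 still needed.
Take 60 from Option A at 7.0 to finish.
Option 6, Option B, Option X: unused.
Cost = 190×1.5 + 130×2.5 + 110×6.0 + 60×7.0 = 1690.

1690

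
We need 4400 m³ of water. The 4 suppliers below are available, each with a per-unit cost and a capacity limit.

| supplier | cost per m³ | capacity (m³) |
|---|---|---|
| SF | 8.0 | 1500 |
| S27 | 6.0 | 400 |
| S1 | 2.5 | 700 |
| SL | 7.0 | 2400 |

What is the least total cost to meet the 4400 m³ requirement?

28150

Cheapest first:
S1 (2.5): use full 700 ; 3700 m³ to go.
S27 at 6.0: take all 400 m³ ; 3300 still needed.
SL (7.0): use full 2400 ; 900 m³ to go.
Take 900 from SF at 8.0 to finish.
Cost = 700×2.5 + 400×6.0 + 2400×7.0 + 900×8.0 = 28150.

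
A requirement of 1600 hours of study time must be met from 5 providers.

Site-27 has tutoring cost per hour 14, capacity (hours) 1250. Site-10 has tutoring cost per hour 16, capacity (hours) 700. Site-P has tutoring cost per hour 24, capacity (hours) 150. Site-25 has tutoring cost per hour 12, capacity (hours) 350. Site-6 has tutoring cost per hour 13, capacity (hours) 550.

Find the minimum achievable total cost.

21150

Cheapest first:
Site-25 (12): use full 350 — 1250 hours to go.
Take 550 from Site-6 at 13 — need 700 more.
Take 700 from Site-27 at 14 to finish.
Site-10, Site-P: unused.
Cost = 350×12 + 550×13 + 700×14 = 21150.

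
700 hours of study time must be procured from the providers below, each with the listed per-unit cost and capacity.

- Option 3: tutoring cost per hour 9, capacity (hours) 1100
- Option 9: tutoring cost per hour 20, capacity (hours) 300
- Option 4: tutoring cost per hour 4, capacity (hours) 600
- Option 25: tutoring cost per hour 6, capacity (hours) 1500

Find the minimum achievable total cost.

3000

Fill from the cheapest provider first.
Option 4 at 4: take all 600 hours → 100 still needed.
Option 25 at 6: take 100 of its 1500 → requirement met.
Option 3, Option 9: unused.
Cost = 600×4 + 100×6 = 3000.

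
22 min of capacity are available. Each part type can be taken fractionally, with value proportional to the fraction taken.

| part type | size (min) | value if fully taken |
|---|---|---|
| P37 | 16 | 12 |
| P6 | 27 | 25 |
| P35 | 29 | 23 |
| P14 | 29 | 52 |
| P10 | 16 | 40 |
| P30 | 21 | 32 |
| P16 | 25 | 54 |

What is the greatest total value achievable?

52.96

Sort by value density: P10 40/16≈2.5, P16 54/25≈2.16, P14 52/29≈1.79, P30 32/21≈1.52, P6 25/27≈0.926, P35 23/29≈0.793, P37 12/16≈0.75.
Take all of P10 (16 min, value 40) → 6 min left.
Only 6 min remain; take 6/25 of P16 for value 54×6/25 = 12.96.
Total value = 52.96.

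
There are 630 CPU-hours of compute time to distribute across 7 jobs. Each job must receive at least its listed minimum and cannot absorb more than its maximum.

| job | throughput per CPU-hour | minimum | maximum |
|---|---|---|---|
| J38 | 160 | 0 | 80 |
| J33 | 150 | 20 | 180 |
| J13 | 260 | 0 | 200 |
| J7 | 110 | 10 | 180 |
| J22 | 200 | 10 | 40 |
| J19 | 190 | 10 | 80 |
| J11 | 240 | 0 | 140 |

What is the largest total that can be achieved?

Meeting every minimum uses 0+20+0+10+10+10+0 = 50 CPU-hours, leaving 580.
Highest throughput per CPU-hour first: J13 260 > J11 240 > J22 200 > J19 190 > J38 160 > J33 150 > J7 110.
J13 takes 200 more to reach its cap of 200 ; 380 left.
J11: +140 to 140 (cap) ; 240 left.
J22 takes 30 more to reach its cap of 40 ; 210 left.
J19 takes 70 more to reach its cap of 80 ; 140 left.
J38 takes 80 more to reach its cap of 80 ; 60 left.
J33 has room for 160 more but only 60 remain, so it gets 80.
Total = 160×80 + 150×80 + 260×200 + 110×10 + 200×40 + 190×80 + 240×140 = 134700.

134700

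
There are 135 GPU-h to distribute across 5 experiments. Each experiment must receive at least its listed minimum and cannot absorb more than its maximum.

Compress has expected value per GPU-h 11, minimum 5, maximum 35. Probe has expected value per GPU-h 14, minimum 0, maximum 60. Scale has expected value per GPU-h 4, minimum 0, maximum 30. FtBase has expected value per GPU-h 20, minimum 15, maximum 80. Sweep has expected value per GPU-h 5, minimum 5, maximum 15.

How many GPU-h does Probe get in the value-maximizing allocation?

Meeting every minimum uses 5+0+0+15+5 = 25 GPU-h, leaving 110.
Rank by expected value per GPU-h: FtBase 20 > Probe 14 > Compress 11 > Sweep 5 > Scale 4.
FtBase: +65 to 80 (cap) ; 45 left.
Probe has room for 60 more but only 45 remain, so it gets 45.

45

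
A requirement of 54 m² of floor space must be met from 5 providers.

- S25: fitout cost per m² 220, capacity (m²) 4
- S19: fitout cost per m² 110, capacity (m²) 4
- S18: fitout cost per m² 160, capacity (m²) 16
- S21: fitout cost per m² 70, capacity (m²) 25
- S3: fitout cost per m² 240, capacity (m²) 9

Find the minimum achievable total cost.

Cheapest first:
S21 at 70: take all 25 m² — 29 still needed.
Take 4 from S19 at 110 — need 25 more.
S18 at 160: take all 16 m² — 9 still needed.
S25 (220): use full 4 — 5 m² to go.
S3 at 240: take 5 of its 9 — requirement met.
Cost = 25×70 + 4×110 + 16×160 + 4×220 + 5×240 = 6830.

6830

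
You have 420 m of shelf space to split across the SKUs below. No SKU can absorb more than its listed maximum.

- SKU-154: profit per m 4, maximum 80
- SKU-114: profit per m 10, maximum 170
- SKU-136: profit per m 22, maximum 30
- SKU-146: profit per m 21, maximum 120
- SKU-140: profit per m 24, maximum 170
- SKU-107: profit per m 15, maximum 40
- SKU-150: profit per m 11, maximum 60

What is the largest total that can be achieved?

Highest profit per m first: SKU-140 24 > SKU-136 22 > SKU-146 21 > SKU-107 15 > SKU-150 11 > SKU-114 10 > SKU-154 4.
Give SKU-140 170 to hit its cap of 170 — 250 left.
SKU-136 takes 30 to reach its cap of 30 — 220 left.
SKU-146 takes 120 to reach its cap of 120 — 100 left.
SKU-107 takes 40 to reach its cap of 40 — 60 left.
Give SKU-150 60 to hit its cap of 60 — 0 left.
Total = 22×30 + 21×120 + 24×170 + 15×40 + 11×60 = 8520.

8520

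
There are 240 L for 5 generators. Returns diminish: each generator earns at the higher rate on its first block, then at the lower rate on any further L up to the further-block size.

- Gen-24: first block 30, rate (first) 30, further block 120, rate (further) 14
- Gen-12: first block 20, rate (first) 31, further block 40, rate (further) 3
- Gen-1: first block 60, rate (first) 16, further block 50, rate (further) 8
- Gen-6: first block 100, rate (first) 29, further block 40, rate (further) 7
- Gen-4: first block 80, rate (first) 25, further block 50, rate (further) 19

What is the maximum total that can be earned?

Order all 10 blocks by rate: Gen-12/T1 31 > Gen-24/T1 30 > Gen-6/T1 29 > Gen-4/T1 25 > Gen-4/T2 19 > Gen-1/T1 16 > Gen-24/T2 14 > Gen-1/T2 8 > Gen-6/T2 7 > Gen-12/T2 3.
Gen-12 T1 at 31: fill all 20 → 220 left.
Gen-24 T1 at 30: fill all 30 → 190 left.
Gen-6/T1 (29): +100 → 90 left.
Fill Gen-4 T1 block (80 at 25) → 10 left.
Gen-4/T2: +10 of 50 at 19; pool empty.
Total = 31×20 + 30×30 + 29×100 + 25×80 + 19×10 = 6610.

6610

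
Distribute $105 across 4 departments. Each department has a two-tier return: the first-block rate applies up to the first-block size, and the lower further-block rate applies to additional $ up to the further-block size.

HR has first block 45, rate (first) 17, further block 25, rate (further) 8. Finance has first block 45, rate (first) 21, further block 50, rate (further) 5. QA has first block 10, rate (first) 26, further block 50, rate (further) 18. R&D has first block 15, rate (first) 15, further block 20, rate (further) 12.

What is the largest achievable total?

2105

Rank every tier by rate: QA/first 26 > Finance/first 21 > QA/second 18 > HR/first 17 > R&D/first 15 > R&D/second 12 > HR/second 8 > Finance/second 5.
QA first at 26: fill all 10 — 95 left.
Finance/first (21): +45 — 50 left.
QA/second (18): +50 — 0 left.
Total = 26×10 + 21×45 + 18×50 = 2105.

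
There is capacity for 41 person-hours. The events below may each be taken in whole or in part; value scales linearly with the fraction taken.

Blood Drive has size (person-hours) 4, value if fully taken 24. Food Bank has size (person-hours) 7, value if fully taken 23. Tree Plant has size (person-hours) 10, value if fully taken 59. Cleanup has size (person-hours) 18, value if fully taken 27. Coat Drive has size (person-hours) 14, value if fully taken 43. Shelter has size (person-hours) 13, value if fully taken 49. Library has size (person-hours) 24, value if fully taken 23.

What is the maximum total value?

Sort by value density: Blood Drive 24/4≈6, Tree Plant 59/10≈5.9, Shelter 49/13≈3.77, Food Bank 23/7≈3.29, Coat Drive 43/14≈3.07, Cleanup 27/18≈1.5, Library 23/24≈0.958.
Take all of Blood Drive (4 person-hours, value 24) — 37 person-hours left.
All 10 person-hours of Tree Plant fit (value 59) — 27 remain.
All 13 person-hours of Shelter fit (value 49) — 14 remain.
Food Bank: take in full, 7 person-hours for value 23 — 7 left.
Fill the last 7 person-hours with part of Coat Drive: 7/14 of it earns 21.5.
Total value = 176.5.

176.5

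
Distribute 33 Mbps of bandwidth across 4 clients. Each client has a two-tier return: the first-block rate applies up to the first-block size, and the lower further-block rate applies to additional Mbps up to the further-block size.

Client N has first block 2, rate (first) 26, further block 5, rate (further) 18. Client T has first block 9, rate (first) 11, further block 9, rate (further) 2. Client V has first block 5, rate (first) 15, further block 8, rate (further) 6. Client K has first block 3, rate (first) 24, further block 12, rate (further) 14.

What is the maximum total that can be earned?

Order all 8 blocks by rate: Client N/first 26 > Client K/first 24 > Client N/second 18 > Client V/first 15 > Client K/second 14 > Client T/first 11 > Client V/second 6 > Client T/second 2.
Client N first at 26: fill all 2 — 31 left.
Fill Client K first block (3 at 24) — 28 left.
Client N/second (18): +5 — 23 left.
Client V/first (15): +5 — 18 left.
Client K second at 14: fill all 12 — 6 left.
Client T first at 11: only 6 left, fill 6.
Total = 26×2 + 24×3 + 18×5 + 15×5 + 14×12 + 11×6 = 523.

523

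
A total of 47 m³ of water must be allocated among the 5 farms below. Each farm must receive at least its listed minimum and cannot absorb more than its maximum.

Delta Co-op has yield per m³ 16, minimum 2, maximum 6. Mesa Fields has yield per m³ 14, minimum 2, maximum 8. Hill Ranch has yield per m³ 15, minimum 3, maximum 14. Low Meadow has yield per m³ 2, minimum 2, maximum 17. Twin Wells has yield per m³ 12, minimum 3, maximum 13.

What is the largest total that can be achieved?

Meeting every minimum uses 2+2+3+2+3 = 12 m³, leaving 35.
Order the farms by yield per m³: Delta Co-op 16 > Hill Ranch 15 > Mesa Fields 14 > Twin Wells 12 > Low Meadow 2.
Give Delta Co-op 4 more to hit its cap of 6 — 31 left.
Hill Ranch: +11 to 14 (cap) — 20 left.
Mesa Fields: +6 to 8 (cap) — 14 left.
Twin Wells: +10 to 13 (cap) — 4 left.
Only 4 left; Low Meadow takes them to reach 6.
Total = 16×6 + 14×8 + 15×14 + 2×6 + 12×13 = 586.

586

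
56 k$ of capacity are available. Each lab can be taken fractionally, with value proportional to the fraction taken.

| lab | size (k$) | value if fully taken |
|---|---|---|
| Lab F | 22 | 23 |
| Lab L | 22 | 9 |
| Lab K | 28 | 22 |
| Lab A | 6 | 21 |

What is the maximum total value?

66

Sort by value density: Lab A 21/6≈3.5, Lab F 23/22≈1.05, Lab K 22/28≈0.786, Lab L 9/22≈0.409.
Take all of Lab A (6 k$, value 21) → 50 k$ left.
All 22 k$ of Lab F fit (value 23) → 28 remain.
Lab K: take in full, 28 k$ for value 22 → 0 left.
Total value = 66.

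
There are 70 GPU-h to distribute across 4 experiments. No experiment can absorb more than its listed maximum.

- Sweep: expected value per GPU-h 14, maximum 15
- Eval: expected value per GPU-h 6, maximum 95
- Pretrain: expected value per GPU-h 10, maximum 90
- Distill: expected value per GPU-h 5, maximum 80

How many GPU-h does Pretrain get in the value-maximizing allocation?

Order the experiments by expected value per GPU-h: Sweep 14 > Pretrain 10 > Eval 6 > Distill 5.
Sweep: +15 to 15 (cap) — 55 left.
Pretrain has room for 90 but only 55 remain, so it gets 55.

55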